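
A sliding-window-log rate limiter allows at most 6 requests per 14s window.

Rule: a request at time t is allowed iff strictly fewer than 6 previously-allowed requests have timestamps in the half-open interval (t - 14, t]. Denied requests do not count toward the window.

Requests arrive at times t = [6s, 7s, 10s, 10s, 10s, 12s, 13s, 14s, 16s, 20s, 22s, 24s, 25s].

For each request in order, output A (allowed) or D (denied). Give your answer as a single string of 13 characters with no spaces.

Answer: AAAAAADDDAAAA

Derivation:
Tracking allowed requests in the window:
  req#1 t=6s: ALLOW
  req#2 t=7s: ALLOW
  req#3 t=10s: ALLOW
  req#4 t=10s: ALLOW
  req#5 t=10s: ALLOW
  req#6 t=12s: ALLOW
  req#7 t=13s: DENY
  req#8 t=14s: DENY
  req#9 t=16s: DENY
  req#10 t=20s: ALLOW
  req#11 t=22s: ALLOW
  req#12 t=24s: ALLOW
  req#13 t=25s: ALLOW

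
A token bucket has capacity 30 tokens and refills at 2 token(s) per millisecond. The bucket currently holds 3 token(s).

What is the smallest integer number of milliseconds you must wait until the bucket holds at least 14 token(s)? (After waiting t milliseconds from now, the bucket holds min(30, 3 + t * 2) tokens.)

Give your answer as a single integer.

Answer: 6

Derivation:
Need 3 + t * 2 >= 14, so t >= 11/2.
Smallest integer t = ceil(11/2) = 6.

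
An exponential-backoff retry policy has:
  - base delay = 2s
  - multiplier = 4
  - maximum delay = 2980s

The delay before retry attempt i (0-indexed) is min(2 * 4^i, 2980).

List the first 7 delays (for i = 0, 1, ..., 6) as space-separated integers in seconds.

Computing each delay:
  i=0: min(2*4^0, 2980) = 2
  i=1: min(2*4^1, 2980) = 8
  i=2: min(2*4^2, 2980) = 32
  i=3: min(2*4^3, 2980) = 128
  i=4: min(2*4^4, 2980) = 512
  i=5: min(2*4^5, 2980) = 2048
  i=6: min(2*4^6, 2980) = 2980

Answer: 2 8 32 128 512 2048 2980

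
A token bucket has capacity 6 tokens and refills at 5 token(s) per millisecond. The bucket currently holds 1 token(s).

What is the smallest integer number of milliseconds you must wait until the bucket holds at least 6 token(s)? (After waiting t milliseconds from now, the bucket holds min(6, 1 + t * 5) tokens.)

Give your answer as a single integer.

Need 1 + t * 5 >= 6, so t >= 5/5.
Smallest integer t = ceil(5/5) = 1.

Answer: 1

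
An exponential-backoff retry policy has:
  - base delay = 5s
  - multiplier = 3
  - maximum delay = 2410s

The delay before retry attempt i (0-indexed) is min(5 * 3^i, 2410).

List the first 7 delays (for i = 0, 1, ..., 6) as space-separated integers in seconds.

Computing each delay:
  i=0: min(5*3^0, 2410) = 5
  i=1: min(5*3^1, 2410) = 15
  i=2: min(5*3^2, 2410) = 45
  i=3: min(5*3^3, 2410) = 135
  i=4: min(5*3^4, 2410) = 405
  i=5: min(5*3^5, 2410) = 1215
  i=6: min(5*3^6, 2410) = 2410

Answer: 5 15 45 135 405 1215 2410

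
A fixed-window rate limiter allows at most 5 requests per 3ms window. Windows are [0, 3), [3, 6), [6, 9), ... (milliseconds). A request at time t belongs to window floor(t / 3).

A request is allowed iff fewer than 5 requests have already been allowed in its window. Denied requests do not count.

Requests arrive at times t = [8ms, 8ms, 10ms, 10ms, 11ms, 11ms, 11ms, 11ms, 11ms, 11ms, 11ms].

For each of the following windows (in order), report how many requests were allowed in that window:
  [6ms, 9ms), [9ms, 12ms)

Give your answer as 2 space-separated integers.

Processing requests:
  req#1 t=8ms (window 2): ALLOW
  req#2 t=8ms (window 2): ALLOW
  req#3 t=10ms (window 3): ALLOW
  req#4 t=10ms (window 3): ALLOW
  req#5 t=11ms (window 3): ALLOW
  req#6 t=11ms (window 3): ALLOW
  req#7 t=11ms (window 3): ALLOW
  req#8 t=11ms (window 3): DENY
  req#9 t=11ms (window 3): DENY
  req#10 t=11ms (window 3): DENY
  req#11 t=11ms (window 3): DENY

Allowed counts by window: 2 5

Answer: 2 5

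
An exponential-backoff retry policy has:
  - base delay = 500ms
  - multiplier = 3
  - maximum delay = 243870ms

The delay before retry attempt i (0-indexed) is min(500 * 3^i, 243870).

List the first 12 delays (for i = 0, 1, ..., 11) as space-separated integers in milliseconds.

Answer: 500 1500 4500 13500 40500 121500 243870 243870 243870 243870 243870 243870

Derivation:
Computing each delay:
  i=0: min(500*3^0, 243870) = 500
  i=1: min(500*3^1, 243870) = 1500
  i=2: min(500*3^2, 243870) = 4500
  i=3: min(500*3^3, 243870) = 13500
  i=4: min(500*3^4, 243870) = 40500
  i=5: min(500*3^5, 243870) = 121500
  i=6: min(500*3^6, 243870) = 243870
  i=7: min(500*3^7, 243870) = 243870
  i=8: min(500*3^8, 243870) = 243870
  i=9: min(500*3^9, 243870) = 243870
  i=10: min(500*3^10, 243870) = 243870
  i=11: min(500*3^11, 243870) = 243870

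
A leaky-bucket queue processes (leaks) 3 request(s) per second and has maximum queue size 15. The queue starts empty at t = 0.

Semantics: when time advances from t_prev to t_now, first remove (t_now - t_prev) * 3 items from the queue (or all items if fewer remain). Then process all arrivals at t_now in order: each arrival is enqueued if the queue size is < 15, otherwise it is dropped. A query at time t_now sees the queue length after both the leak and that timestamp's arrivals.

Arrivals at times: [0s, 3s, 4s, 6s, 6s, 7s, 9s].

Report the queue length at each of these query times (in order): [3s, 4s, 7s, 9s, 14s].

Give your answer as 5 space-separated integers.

Queue lengths at query times:
  query t=3s: backlog = 1
  query t=4s: backlog = 1
  query t=7s: backlog = 1
  query t=9s: backlog = 1
  query t=14s: backlog = 0

Answer: 1 1 1 1 0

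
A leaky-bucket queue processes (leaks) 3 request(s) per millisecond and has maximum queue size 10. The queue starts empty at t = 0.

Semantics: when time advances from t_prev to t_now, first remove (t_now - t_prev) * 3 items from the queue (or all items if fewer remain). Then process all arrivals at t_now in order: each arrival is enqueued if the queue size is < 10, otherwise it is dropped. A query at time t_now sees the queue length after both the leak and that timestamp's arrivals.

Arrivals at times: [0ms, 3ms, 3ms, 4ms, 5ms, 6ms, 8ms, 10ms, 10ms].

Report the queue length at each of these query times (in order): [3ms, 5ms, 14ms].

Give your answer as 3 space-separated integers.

Answer: 2 1 0

Derivation:
Queue lengths at query times:
  query t=3ms: backlog = 2
  query t=5ms: backlog = 1
  query t=14ms: backlog = 0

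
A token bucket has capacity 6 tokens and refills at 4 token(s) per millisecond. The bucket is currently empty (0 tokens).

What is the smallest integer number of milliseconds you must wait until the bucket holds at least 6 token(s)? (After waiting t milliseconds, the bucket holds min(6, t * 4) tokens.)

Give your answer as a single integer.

Need t * 4 >= 6, so t >= 6/4.
Smallest integer t = ceil(6/4) = 2.

Answer: 2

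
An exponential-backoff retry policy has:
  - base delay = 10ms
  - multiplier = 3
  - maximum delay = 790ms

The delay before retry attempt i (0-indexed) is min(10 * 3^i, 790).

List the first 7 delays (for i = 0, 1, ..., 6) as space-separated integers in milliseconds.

Answer: 10 30 90 270 790 790 790

Derivation:
Computing each delay:
  i=0: min(10*3^0, 790) = 10
  i=1: min(10*3^1, 790) = 30
  i=2: min(10*3^2, 790) = 90
  i=3: min(10*3^3, 790) = 270
  i=4: min(10*3^4, 790) = 790
  i=5: min(10*3^5, 790) = 790
  i=6: min(10*3^6, 790) = 790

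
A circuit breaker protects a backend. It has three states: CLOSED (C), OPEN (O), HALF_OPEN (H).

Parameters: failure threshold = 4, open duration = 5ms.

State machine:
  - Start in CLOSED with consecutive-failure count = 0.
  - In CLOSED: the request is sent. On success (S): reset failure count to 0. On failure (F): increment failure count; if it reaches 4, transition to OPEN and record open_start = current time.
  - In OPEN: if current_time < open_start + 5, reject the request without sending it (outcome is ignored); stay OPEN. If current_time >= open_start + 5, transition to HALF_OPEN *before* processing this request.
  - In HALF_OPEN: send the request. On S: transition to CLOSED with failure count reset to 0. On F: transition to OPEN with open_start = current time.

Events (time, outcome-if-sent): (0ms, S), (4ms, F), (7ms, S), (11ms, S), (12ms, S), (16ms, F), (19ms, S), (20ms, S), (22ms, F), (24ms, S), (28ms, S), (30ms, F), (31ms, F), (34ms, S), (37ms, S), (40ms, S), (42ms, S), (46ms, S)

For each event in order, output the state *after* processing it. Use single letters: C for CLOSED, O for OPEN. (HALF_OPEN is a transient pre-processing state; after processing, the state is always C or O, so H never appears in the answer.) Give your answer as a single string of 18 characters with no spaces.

Answer: CCCCCCCCCCCCCCCCCC

Derivation:
State after each event:
  event#1 t=0ms outcome=S: state=CLOSED
  event#2 t=4ms outcome=F: state=CLOSED
  event#3 t=7ms outcome=S: state=CLOSED
  event#4 t=11ms outcome=S: state=CLOSED
  event#5 t=12ms outcome=S: state=CLOSED
  event#6 t=16ms outcome=F: state=CLOSED
  event#7 t=19ms outcome=S: state=CLOSED
  event#8 t=20ms outcome=S: state=CLOSED
  event#9 t=22ms outcome=F: state=CLOSED
  event#10 t=24ms outcome=S: state=CLOSED
  event#11 t=28ms outcome=S: state=CLOSED
  event#12 t=30ms outcome=F: state=CLOSED
  event#13 t=31ms outcome=F: state=CLOSED
  event#14 t=34ms outcome=S: state=CLOSED
  event#15 t=37ms outcome=S: state=CLOSED
  event#16 t=40ms outcome=S: state=CLOSED
  event#17 t=42ms outcome=S: state=CLOSED
  event#18 t=46ms outcome=S: state=CLOSED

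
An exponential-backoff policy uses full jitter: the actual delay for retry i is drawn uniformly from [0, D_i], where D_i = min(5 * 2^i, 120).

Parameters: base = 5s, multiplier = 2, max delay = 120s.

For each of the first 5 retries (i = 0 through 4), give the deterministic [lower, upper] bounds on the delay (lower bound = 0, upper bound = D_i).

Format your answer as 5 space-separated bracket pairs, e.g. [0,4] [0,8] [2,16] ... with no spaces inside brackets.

Computing bounds per retry:
  i=0: D_i=min(5*2^0,120)=5, bounds=[0,5]
  i=1: D_i=min(5*2^1,120)=10, bounds=[0,10]
  i=2: D_i=min(5*2^2,120)=20, bounds=[0,20]
  i=3: D_i=min(5*2^3,120)=40, bounds=[0,40]
  i=4: D_i=min(5*2^4,120)=80, bounds=[0,80]

Answer: [0,5] [0,10] [0,20] [0,40] [0,80]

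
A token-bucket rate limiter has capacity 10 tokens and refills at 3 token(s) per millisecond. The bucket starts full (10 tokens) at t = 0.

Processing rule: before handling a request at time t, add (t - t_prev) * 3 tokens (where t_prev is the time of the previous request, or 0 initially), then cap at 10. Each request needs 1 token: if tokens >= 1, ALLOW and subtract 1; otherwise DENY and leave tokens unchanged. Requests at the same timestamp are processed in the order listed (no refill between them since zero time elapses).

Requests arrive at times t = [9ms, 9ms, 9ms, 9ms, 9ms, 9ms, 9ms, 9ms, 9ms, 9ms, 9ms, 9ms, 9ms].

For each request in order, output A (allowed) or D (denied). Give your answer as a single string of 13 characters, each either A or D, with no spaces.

Simulating step by step:
  req#1 t=9ms: ALLOW
  req#2 t=9ms: ALLOW
  req#3 t=9ms: ALLOW
  req#4 t=9ms: ALLOW
  req#5 t=9ms: ALLOW
  req#6 t=9ms: ALLOW
  req#7 t=9ms: ALLOW
  req#8 t=9ms: ALLOW
  req#9 t=9ms: ALLOW
  req#10 t=9ms: ALLOW
  req#11 t=9ms: DENY
  req#12 t=9ms: DENY
  req#13 t=9ms: DENY

Answer: AAAAAAAAAADDD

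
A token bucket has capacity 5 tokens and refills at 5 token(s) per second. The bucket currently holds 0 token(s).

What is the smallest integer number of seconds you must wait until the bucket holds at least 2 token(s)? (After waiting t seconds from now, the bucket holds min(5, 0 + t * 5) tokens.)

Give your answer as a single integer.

Need 0 + t * 5 >= 2, so t >= 2/5.
Smallest integer t = ceil(2/5) = 1.

Answer: 1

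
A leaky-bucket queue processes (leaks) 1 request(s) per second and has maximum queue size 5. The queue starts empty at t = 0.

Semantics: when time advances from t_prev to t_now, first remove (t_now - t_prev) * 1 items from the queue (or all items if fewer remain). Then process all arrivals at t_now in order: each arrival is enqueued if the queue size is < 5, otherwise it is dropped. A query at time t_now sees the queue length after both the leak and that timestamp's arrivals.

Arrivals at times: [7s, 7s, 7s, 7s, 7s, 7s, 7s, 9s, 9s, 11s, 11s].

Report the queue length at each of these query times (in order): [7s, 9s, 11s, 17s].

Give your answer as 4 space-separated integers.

Answer: 5 5 5 0

Derivation:
Queue lengths at query times:
  query t=7s: backlog = 5
  query t=9s: backlog = 5
  query t=11s: backlog = 5
  query t=17s: backlog = 0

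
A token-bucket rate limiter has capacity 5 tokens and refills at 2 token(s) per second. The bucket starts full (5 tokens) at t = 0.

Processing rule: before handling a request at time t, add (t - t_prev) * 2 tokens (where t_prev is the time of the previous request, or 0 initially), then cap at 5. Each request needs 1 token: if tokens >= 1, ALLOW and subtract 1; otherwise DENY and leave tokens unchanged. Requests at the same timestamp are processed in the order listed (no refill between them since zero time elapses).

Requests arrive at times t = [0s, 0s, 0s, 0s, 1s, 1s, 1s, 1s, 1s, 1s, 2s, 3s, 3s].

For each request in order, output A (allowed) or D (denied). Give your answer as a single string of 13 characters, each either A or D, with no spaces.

Answer: AAAAAAADDDAAA

Derivation:
Simulating step by step:
  req#1 t=0s: ALLOW
  req#2 t=0s: ALLOW
  req#3 t=0s: ALLOW
  req#4 t=0s: ALLOW
  req#5 t=1s: ALLOW
  req#6 t=1s: ALLOW
  req#7 t=1s: ALLOW
  req#8 t=1s: DENY
  req#9 t=1s: DENY
  req#10 t=1s: DENY
  req#11 t=2s: ALLOW
  req#12 t=3s: ALLOW
  req#13 t=3s: ALLOW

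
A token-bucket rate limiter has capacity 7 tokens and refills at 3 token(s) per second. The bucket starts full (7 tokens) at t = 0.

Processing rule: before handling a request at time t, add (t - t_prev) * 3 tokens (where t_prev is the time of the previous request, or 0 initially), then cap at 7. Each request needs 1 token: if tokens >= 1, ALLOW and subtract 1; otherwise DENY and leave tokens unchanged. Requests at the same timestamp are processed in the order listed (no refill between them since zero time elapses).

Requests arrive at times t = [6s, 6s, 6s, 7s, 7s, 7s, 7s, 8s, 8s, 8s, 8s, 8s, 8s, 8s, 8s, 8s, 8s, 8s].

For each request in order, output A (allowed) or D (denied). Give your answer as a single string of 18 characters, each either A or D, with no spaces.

Answer: AAAAAAAAAAAAADDDDD

Derivation:
Simulating step by step:
  req#1 t=6s: ALLOW
  req#2 t=6s: ALLOW
  req#3 t=6s: ALLOW
  req#4 t=7s: ALLOW
  req#5 t=7s: ALLOW
  req#6 t=7s: ALLOW
  req#7 t=7s: ALLOW
  req#8 t=8s: ALLOW
  req#9 t=8s: ALLOW
  req#10 t=8s: ALLOW
  req#11 t=8s: ALLOW
  req#12 t=8s: ALLOW
  req#13 t=8s: ALLOW
  req#14 t=8s: DENY
  req#15 t=8s: DENY
  req#16 t=8s: DENY
  req#17 t=8s: DENY
  req#18 t=8s: DENY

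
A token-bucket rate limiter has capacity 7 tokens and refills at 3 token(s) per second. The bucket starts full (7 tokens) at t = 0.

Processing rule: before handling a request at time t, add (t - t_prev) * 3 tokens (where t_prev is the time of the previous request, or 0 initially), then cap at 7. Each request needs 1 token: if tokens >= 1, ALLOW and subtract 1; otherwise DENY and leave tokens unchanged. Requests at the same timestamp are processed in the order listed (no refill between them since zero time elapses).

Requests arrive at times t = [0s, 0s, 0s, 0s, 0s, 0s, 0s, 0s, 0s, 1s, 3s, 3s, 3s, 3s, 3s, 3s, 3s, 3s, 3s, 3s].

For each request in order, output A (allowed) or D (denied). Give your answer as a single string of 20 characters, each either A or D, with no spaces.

Simulating step by step:
  req#1 t=0s: ALLOW
  req#2 t=0s: ALLOW
  req#3 t=0s: ALLOW
  req#4 t=0s: ALLOW
  req#5 t=0s: ALLOW
  req#6 t=0s: ALLOW
  req#7 t=0s: ALLOW
  req#8 t=0s: DENY
  req#9 t=0s: DENY
  req#10 t=1s: ALLOW
  req#11 t=3s: ALLOW
  req#12 t=3s: ALLOW
  req#13 t=3s: ALLOW
  req#14 t=3s: ALLOW
  req#15 t=3s: ALLOW
  req#16 t=3s: ALLOW
  req#17 t=3s: ALLOW
  req#18 t=3s: DENY
  req#19 t=3s: DENY
  req#20 t=3s: DENY

Answer: AAAAAAADDAAAAAAAADDD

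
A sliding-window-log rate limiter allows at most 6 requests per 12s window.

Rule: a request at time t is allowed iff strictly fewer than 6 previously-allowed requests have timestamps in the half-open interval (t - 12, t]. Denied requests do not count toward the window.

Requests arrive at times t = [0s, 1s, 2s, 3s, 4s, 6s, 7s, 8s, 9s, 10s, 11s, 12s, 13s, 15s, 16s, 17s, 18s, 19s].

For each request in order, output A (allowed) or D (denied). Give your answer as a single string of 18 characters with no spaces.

Answer: AAAAAADDDDDAAAAAAD

Derivation:
Tracking allowed requests in the window:
  req#1 t=0s: ALLOW
  req#2 t=1s: ALLOW
  req#3 t=2s: ALLOW
  req#4 t=3s: ALLOW
  req#5 t=4s: ALLOW
  req#6 t=6s: ALLOW
  req#7 t=7s: DENY
  req#8 t=8s: DENY
  req#9 t=9s: DENY
  req#10 t=10s: DENY
  req#11 t=11s: DENY
  req#12 t=12s: ALLOW
  req#13 t=13s: ALLOW
  req#14 t=15s: ALLOW
  req#15 t=16s: ALLOW
  req#16 t=17s: ALLOW
  req#17 t=18s: ALLOW
  req#18 t=19s: DENY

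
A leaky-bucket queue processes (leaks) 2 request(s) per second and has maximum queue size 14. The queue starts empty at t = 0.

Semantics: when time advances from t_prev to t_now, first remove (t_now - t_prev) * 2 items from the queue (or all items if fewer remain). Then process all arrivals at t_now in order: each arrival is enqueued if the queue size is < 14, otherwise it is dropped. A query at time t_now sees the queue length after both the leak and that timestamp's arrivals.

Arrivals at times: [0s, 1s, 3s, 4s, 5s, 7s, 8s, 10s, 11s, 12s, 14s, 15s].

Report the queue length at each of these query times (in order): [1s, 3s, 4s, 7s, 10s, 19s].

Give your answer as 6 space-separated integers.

Answer: 1 1 1 1 1 0

Derivation:
Queue lengths at query times:
  query t=1s: backlog = 1
  query t=3s: backlog = 1
  query t=4s: backlog = 1
  query t=7s: backlog = 1
  query t=10s: backlog = 1
  query t=19s: backlog = 0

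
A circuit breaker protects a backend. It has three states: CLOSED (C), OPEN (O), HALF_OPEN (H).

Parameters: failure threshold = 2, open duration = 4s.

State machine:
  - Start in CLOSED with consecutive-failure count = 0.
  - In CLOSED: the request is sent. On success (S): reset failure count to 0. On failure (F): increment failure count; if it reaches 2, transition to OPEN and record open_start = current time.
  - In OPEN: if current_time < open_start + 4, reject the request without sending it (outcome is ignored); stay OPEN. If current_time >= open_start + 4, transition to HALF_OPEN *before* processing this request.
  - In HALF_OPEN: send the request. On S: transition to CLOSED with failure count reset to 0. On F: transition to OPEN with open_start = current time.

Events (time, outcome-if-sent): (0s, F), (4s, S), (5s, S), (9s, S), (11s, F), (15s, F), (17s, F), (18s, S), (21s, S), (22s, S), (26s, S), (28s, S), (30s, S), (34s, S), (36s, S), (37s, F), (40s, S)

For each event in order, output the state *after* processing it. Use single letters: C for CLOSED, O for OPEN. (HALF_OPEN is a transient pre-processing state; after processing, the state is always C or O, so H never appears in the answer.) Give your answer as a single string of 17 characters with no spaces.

Answer: CCCCCOOOCCCCCCCCC

Derivation:
State after each event:
  event#1 t=0s outcome=F: state=CLOSED
  event#2 t=4s outcome=S: state=CLOSED
  event#3 t=5s outcome=S: state=CLOSED
  event#4 t=9s outcome=S: state=CLOSED
  event#5 t=11s outcome=F: state=CLOSED
  event#6 t=15s outcome=F: state=OPEN
  event#7 t=17s outcome=F: state=OPEN
  event#8 t=18s outcome=S: state=OPEN
  event#9 t=21s outcome=S: state=CLOSED
  event#10 t=22s outcome=S: state=CLOSED
  event#11 t=26s outcome=S: state=CLOSED
  event#12 t=28s outcome=S: state=CLOSED
  event#13 t=30s outcome=S: state=CLOSED
  event#14 t=34s outcome=S: state=CLOSED
  event#15 t=36s outcome=S: state=CLOSED
  event#16 t=37s outcome=F: state=CLOSED
  event#17 t=40s outcome=S: state=CLOSED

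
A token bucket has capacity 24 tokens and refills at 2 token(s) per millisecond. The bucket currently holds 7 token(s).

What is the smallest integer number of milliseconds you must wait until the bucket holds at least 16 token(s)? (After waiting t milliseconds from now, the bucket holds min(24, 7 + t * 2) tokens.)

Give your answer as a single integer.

Need 7 + t * 2 >= 16, so t >= 9/2.
Smallest integer t = ceil(9/2) = 5.

Answer: 5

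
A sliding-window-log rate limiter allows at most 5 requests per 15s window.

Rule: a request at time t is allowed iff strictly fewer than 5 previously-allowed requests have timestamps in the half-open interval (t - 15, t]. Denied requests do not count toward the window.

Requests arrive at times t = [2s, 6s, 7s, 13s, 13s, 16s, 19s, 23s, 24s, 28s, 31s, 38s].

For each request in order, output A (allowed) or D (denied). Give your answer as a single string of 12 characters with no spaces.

Tracking allowed requests in the window:
  req#1 t=2s: ALLOW
  req#2 t=6s: ALLOW
  req#3 t=7s: ALLOW
  req#4 t=13s: ALLOW
  req#5 t=13s: ALLOW
  req#6 t=16s: DENY
  req#7 t=19s: ALLOW
  req#8 t=23s: ALLOW
  req#9 t=24s: ALLOW
  req#10 t=28s: ALLOW
  req#11 t=31s: ALLOW
  req#12 t=38s: ALLOW

Answer: AAAAADAAAAAA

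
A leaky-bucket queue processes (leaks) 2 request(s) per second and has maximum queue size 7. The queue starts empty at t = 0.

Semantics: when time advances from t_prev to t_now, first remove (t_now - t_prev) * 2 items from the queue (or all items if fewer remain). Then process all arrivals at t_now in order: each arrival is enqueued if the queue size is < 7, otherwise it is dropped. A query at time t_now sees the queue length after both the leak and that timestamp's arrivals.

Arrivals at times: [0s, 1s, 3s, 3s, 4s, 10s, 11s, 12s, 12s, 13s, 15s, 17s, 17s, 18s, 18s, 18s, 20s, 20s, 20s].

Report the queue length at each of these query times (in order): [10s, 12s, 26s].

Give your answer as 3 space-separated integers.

Queue lengths at query times:
  query t=10s: backlog = 1
  query t=12s: backlog = 2
  query t=26s: backlog = 0

Answer: 1 2 0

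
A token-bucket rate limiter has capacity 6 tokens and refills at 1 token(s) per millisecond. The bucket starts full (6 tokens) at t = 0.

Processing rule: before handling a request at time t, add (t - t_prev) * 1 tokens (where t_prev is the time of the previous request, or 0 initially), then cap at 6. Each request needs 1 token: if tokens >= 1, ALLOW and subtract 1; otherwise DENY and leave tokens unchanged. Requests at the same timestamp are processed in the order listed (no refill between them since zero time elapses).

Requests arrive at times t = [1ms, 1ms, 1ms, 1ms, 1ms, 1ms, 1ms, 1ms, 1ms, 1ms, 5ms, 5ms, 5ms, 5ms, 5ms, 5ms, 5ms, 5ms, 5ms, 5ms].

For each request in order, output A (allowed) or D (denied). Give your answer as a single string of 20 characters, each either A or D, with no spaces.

Answer: AAAAAADDDDAAAADDDDDD

Derivation:
Simulating step by step:
  req#1 t=1ms: ALLOW
  req#2 t=1ms: ALLOW
  req#3 t=1ms: ALLOW
  req#4 t=1ms: ALLOW
  req#5 t=1ms: ALLOW
  req#6 t=1ms: ALLOW
  req#7 t=1ms: DENY
  req#8 t=1ms: DENY
  req#9 t=1ms: DENY
  req#10 t=1ms: DENY
  req#11 t=5ms: ALLOW
  req#12 t=5ms: ALLOW
  req#13 t=5ms: ALLOW
  req#14 t=5ms: ALLOW
  req#15 t=5ms: DENY
  req#16 t=5ms: DENY
  req#17 t=5ms: DENY
  req#18 t=5ms: DENY
  req#19 t=5ms: DENY
  req#20 t=5ms: DENY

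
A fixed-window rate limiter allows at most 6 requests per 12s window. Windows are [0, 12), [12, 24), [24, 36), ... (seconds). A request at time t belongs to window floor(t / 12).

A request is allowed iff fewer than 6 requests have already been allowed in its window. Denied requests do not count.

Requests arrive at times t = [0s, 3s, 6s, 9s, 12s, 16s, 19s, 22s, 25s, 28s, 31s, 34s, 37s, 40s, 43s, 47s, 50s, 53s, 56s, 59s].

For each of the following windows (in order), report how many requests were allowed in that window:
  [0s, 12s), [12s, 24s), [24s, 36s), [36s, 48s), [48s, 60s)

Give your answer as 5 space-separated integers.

Processing requests:
  req#1 t=0s (window 0): ALLOW
  req#2 t=3s (window 0): ALLOW
  req#3 t=6s (window 0): ALLOW
  req#4 t=9s (window 0): ALLOW
  req#5 t=12s (window 1): ALLOW
  req#6 t=16s (window 1): ALLOW
  req#7 t=19s (window 1): ALLOW
  req#8 t=22s (window 1): ALLOW
  req#9 t=25s (window 2): ALLOW
  req#10 t=28s (window 2): ALLOW
  req#11 t=31s (window 2): ALLOW
  req#12 t=34s (window 2): ALLOW
  req#13 t=37s (window 3): ALLOW
  req#14 t=40s (window 3): ALLOW
  req#15 t=43s (window 3): ALLOW
  req#16 t=47s (window 3): ALLOW
  req#17 t=50s (window 4): ALLOW
  req#18 t=53s (window 4): ALLOW
  req#19 t=56s (window 4): ALLOW
  req#20 t=59s (window 4): ALLOW

Allowed counts by window: 4 4 4 4 4

Answer: 4 4 4 4 4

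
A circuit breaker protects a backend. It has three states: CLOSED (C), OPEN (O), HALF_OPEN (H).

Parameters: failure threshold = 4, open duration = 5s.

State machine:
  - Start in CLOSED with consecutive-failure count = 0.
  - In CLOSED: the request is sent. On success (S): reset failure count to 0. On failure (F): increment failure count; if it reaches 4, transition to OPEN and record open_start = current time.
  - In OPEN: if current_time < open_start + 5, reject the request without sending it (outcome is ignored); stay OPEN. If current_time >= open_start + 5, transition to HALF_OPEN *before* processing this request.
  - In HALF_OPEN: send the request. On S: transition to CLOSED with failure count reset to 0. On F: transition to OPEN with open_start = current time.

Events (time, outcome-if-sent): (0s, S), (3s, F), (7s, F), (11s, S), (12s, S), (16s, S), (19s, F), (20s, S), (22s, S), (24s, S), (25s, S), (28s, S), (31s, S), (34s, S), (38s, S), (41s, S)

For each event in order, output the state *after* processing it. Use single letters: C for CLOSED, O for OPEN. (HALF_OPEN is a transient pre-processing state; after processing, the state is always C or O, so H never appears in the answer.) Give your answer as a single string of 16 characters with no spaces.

Answer: CCCCCCCCCCCCCCCC

Derivation:
State after each event:
  event#1 t=0s outcome=S: state=CLOSED
  event#2 t=3s outcome=F: state=CLOSED
  event#3 t=7s outcome=F: state=CLOSED
  event#4 t=11s outcome=S: state=CLOSED
  event#5 t=12s outcome=S: state=CLOSED
  event#6 t=16s outcome=S: state=CLOSED
  event#7 t=19s outcome=F: state=CLOSED
  event#8 t=20s outcome=S: state=CLOSED
  event#9 t=22s outcome=S: state=CLOSED
  event#10 t=24s outcome=S: state=CLOSED
  event#11 t=25s outcome=S: state=CLOSED
  event#12 t=28s outcome=S: state=CLOSED
  event#13 t=31s outcome=S: state=CLOSED
  event#14 t=34s outcome=S: state=CLOSED
  event#15 t=38s outcome=S: state=CLOSED
  event#16 t=41s outcome=S: state=CLOSED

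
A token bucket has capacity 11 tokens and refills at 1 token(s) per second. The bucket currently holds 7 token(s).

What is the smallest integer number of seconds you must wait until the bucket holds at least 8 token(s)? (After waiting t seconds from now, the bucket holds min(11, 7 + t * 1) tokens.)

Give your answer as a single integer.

Need 7 + t * 1 >= 8, so t >= 1/1.
Smallest integer t = ceil(1/1) = 1.

Answer: 1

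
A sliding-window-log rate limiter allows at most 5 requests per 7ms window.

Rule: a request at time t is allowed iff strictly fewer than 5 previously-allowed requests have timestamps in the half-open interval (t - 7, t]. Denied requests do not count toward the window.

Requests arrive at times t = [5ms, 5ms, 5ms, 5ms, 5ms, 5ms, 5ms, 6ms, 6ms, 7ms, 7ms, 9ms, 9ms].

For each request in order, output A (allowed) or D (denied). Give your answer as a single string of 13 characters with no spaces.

Answer: AAAAADDDDDDDD

Derivation:
Tracking allowed requests in the window:
  req#1 t=5ms: ALLOW
  req#2 t=5ms: ALLOW
  req#3 t=5ms: ALLOW
  req#4 t=5ms: ALLOW
  req#5 t=5ms: ALLOW
  req#6 t=5ms: DENY
  req#7 t=5ms: DENY
  req#8 t=6ms: DENY
  req#9 t=6ms: DENY
  req#10 t=7ms: DENY
  req#11 t=7ms: DENY
  req#12 t=9ms: DENY
  req#13 t=9ms: DENY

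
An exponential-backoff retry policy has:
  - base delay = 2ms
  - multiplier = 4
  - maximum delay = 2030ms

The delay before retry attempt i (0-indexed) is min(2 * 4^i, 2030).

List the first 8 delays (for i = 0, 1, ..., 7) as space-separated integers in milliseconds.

Answer: 2 8 32 128 512 2030 2030 2030

Derivation:
Computing each delay:
  i=0: min(2*4^0, 2030) = 2
  i=1: min(2*4^1, 2030) = 8
  i=2: min(2*4^2, 2030) = 32
  i=3: min(2*4^3, 2030) = 128
  i=4: min(2*4^4, 2030) = 512
  i=5: min(2*4^5, 2030) = 2030
  i=6: min(2*4^6, 2030) = 2030
  i=7: min(2*4^7, 2030) = 2030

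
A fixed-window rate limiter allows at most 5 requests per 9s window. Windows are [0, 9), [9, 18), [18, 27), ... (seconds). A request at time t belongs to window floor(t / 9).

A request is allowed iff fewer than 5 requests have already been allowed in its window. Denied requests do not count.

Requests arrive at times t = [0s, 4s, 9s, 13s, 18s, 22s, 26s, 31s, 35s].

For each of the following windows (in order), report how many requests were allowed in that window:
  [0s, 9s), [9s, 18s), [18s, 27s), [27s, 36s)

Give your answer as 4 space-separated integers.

Answer: 2 2 3 2

Derivation:
Processing requests:
  req#1 t=0s (window 0): ALLOW
  req#2 t=4s (window 0): ALLOW
  req#3 t=9s (window 1): ALLOW
  req#4 t=13s (window 1): ALLOW
  req#5 t=18s (window 2): ALLOW
  req#6 t=22s (window 2): ALLOW
  req#7 t=26s (window 2): ALLOW
  req#8 t=31s (window 3): ALLOW
  req#9 t=35s (window 3): ALLOW

Allowed counts by window: 2 2 3 2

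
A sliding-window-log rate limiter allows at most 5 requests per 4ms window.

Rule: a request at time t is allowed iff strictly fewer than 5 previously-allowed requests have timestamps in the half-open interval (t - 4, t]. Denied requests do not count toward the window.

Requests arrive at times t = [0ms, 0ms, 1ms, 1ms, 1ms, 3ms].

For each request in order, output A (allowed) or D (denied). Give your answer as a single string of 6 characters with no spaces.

Answer: AAAAAD

Derivation:
Tracking allowed requests in the window:
  req#1 t=0ms: ALLOW
  req#2 t=0ms: ALLOW
  req#3 t=1ms: ALLOW
  req#4 t=1ms: ALLOW
  req#5 t=1ms: ALLOW
  req#6 t=3ms: DENY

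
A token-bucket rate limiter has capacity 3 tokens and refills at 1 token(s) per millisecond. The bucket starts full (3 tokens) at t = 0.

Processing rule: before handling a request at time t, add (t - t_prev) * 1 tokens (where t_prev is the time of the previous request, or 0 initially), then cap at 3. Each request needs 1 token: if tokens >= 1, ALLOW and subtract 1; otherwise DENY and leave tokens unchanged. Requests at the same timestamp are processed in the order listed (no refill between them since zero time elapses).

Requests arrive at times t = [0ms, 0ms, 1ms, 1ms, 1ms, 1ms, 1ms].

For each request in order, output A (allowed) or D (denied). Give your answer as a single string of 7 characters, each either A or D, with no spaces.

Simulating step by step:
  req#1 t=0ms: ALLOW
  req#2 t=0ms: ALLOW
  req#3 t=1ms: ALLOW
  req#4 t=1ms: ALLOW
  req#5 t=1ms: DENY
  req#6 t=1ms: DENY
  req#7 t=1ms: DENY

Answer: AAAADDD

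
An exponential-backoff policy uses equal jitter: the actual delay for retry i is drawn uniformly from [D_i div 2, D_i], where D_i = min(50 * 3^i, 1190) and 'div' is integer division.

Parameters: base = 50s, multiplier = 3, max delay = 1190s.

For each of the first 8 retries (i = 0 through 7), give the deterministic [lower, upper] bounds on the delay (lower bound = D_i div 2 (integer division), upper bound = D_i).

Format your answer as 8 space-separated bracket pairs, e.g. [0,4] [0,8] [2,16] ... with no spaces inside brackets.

Computing bounds per retry:
  i=0: D_i=min(50*3^0,1190)=50, bounds=[25,50]
  i=1: D_i=min(50*3^1,1190)=150, bounds=[75,150]
  i=2: D_i=min(50*3^2,1190)=450, bounds=[225,450]
  i=3: D_i=min(50*3^3,1190)=1190, bounds=[595,1190]
  i=4: D_i=min(50*3^4,1190)=1190, bounds=[595,1190]
  i=5: D_i=min(50*3^5,1190)=1190, bounds=[595,1190]
  i=6: D_i=min(50*3^6,1190)=1190, bounds=[595,1190]
  i=7: D_i=min(50*3^7,1190)=1190, bounds=[595,1190]

Answer: [25,50] [75,150] [225,450] [595,1190] [595,1190] [595,1190] [595,1190] [595,1190]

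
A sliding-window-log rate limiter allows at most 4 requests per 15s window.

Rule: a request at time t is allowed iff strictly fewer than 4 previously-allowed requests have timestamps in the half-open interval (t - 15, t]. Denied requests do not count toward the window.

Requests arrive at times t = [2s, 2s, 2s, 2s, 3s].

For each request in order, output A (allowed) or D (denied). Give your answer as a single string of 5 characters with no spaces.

Answer: AAAAD

Derivation:
Tracking allowed requests in the window:
  req#1 t=2s: ALLOW
  req#2 t=2s: ALLOW
  req#3 t=2s: ALLOW
  req#4 t=2s: ALLOW
  req#5 t=3s: DENY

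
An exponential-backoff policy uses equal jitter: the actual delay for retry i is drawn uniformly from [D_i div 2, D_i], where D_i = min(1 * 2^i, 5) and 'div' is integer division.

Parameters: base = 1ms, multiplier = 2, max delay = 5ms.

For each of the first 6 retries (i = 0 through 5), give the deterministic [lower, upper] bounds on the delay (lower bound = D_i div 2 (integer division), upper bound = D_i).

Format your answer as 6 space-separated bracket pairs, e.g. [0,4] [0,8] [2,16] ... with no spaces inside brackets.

Computing bounds per retry:
  i=0: D_i=min(1*2^0,5)=1, bounds=[0,1]
  i=1: D_i=min(1*2^1,5)=2, bounds=[1,2]
  i=2: D_i=min(1*2^2,5)=4, bounds=[2,4]
  i=3: D_i=min(1*2^3,5)=5, bounds=[2,5]
  i=4: D_i=min(1*2^4,5)=5, bounds=[2,5]
  i=5: D_i=min(1*2^5,5)=5, bounds=[2,5]

Answer: [0,1] [1,2] [2,4] [2,5] [2,5] [2,5]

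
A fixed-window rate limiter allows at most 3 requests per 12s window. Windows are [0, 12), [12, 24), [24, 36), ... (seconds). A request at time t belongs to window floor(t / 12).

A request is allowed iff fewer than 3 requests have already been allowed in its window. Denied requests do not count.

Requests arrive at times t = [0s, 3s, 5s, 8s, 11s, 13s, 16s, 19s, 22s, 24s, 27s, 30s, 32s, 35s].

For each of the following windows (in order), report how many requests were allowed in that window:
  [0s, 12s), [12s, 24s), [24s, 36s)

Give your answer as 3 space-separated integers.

Processing requests:
  req#1 t=0s (window 0): ALLOW
  req#2 t=3s (window 0): ALLOW
  req#3 t=5s (window 0): ALLOW
  req#4 t=8s (window 0): DENY
  req#5 t=11s (window 0): DENY
  req#6 t=13s (window 1): ALLOW
  req#7 t=16s (window 1): ALLOW
  req#8 t=19s (window 1): ALLOW
  req#9 t=22s (window 1): DENY
  req#10 t=24s (window 2): ALLOW
  req#11 t=27s (window 2): ALLOW
  req#12 t=30s (window 2): ALLOW
  req#13 t=32s (window 2): DENY
  req#14 t=35s (window 2): DENY

Allowed counts by window: 3 3 3

Answer: 3 3 3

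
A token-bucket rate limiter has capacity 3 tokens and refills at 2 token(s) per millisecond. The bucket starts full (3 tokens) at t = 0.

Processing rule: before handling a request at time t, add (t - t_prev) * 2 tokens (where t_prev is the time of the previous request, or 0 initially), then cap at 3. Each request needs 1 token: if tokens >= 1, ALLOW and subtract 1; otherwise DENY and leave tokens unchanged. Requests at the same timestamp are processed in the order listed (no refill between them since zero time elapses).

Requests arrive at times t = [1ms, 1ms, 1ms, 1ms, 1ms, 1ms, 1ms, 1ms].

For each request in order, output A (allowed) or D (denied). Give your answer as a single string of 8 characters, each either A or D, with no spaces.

Answer: AAADDDDD

Derivation:
Simulating step by step:
  req#1 t=1ms: ALLOW
  req#2 t=1ms: ALLOW
  req#3 t=1ms: ALLOW
  req#4 t=1ms: DENY
  req#5 t=1ms: DENY
  req#6 t=1ms: DENY
  req#7 t=1ms: DENY
  req#8 t=1ms: DENY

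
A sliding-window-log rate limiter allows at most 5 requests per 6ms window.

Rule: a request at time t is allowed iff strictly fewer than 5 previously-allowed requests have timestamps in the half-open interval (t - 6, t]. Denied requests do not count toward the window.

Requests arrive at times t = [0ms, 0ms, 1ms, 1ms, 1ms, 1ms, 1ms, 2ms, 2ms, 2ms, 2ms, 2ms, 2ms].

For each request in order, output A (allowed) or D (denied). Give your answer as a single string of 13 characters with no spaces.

Answer: AAAAADDDDDDDD

Derivation:
Tracking allowed requests in the window:
  req#1 t=0ms: ALLOW
  req#2 t=0ms: ALLOW
  req#3 t=1ms: ALLOW
  req#4 t=1ms: ALLOW
  req#5 t=1ms: ALLOW
  req#6 t=1ms: DENY
  req#7 t=1ms: DENY
  req#8 t=2ms: DENY
  req#9 t=2ms: DENY
  req#10 t=2ms: DENY
  req#11 t=2ms: DENY
  req#12 t=2ms: DENY
  req#13 t=2ms: DENY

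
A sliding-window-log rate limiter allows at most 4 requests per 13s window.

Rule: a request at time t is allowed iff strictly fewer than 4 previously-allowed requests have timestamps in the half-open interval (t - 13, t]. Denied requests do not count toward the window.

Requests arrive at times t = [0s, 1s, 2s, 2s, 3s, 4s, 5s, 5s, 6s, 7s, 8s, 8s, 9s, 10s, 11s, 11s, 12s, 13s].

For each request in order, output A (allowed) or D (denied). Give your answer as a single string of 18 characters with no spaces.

Answer: AAAADDDDDDDDDDDDDA

Derivation:
Tracking allowed requests in the window:
  req#1 t=0s: ALLOW
  req#2 t=1s: ALLOW
  req#3 t=2s: ALLOW
  req#4 t=2s: ALLOW
  req#5 t=3s: DENY
  req#6 t=4s: DENY
  req#7 t=5s: DENY
  req#8 t=5s: DENY
  req#9 t=6s: DENY
  req#10 t=7s: DENY
  req#11 t=8s: DENY
  req#12 t=8s: DENY
  req#13 t=9s: DENY
  req#14 t=10s: DENY
  req#15 t=11s: DENY
  req#16 t=11s: DENY
  req#17 t=12s: DENY
  req#18 t=13s: ALLOW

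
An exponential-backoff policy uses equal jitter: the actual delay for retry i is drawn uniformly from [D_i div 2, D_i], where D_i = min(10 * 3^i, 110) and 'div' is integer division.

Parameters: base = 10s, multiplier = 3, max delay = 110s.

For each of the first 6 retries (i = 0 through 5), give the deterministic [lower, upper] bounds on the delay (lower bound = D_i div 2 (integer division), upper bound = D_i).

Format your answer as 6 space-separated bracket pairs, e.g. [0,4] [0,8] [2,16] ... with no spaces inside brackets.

Answer: [5,10] [15,30] [45,90] [55,110] [55,110] [55,110]

Derivation:
Computing bounds per retry:
  i=0: D_i=min(10*3^0,110)=10, bounds=[5,10]
  i=1: D_i=min(10*3^1,110)=30, bounds=[15,30]
  i=2: D_i=min(10*3^2,110)=90, bounds=[45,90]
  i=3: D_i=min(10*3^3,110)=110, bounds=[55,110]
  i=4: D_i=min(10*3^4,110)=110, bounds=[55,110]
  i=5: D_i=min(10*3^5,110)=110, bounds=[55,110]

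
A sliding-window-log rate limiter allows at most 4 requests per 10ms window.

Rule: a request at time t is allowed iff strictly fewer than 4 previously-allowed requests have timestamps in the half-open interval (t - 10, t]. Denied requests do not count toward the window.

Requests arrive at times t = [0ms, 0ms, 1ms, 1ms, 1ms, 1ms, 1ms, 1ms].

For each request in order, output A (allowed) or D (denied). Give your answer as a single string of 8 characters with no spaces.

Answer: AAAADDDD

Derivation:
Tracking allowed requests in the window:
  req#1 t=0ms: ALLOW
  req#2 t=0ms: ALLOW
  req#3 t=1ms: ALLOW
  req#4 t=1ms: ALLOW
  req#5 t=1ms: DENY
  req#6 t=1ms: DENY
  req#7 t=1ms: DENY
  req#8 t=1ms: DENY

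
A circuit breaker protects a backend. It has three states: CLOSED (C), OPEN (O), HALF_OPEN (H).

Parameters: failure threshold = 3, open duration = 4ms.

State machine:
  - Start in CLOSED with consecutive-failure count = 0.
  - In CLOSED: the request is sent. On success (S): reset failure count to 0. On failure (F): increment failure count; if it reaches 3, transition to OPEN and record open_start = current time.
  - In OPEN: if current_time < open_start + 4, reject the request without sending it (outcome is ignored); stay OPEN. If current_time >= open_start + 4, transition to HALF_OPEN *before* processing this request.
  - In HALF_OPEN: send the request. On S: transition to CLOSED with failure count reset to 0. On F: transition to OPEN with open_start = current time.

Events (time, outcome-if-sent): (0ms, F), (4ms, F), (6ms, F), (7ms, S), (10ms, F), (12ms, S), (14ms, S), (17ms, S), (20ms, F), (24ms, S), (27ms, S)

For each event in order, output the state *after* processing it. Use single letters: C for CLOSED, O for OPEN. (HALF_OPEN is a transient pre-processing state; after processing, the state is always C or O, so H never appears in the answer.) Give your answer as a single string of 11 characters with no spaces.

Answer: CCOOOOCCCCC

Derivation:
State after each event:
  event#1 t=0ms outcome=F: state=CLOSED
  event#2 t=4ms outcome=F: state=CLOSED
  event#3 t=6ms outcome=F: state=OPEN
  event#4 t=7ms outcome=S: state=OPEN
  event#5 t=10ms outcome=F: state=OPEN
  event#6 t=12ms outcome=S: state=OPEN
  event#7 t=14ms outcome=S: state=CLOSED
  event#8 t=17ms outcome=S: state=CLOSED
  event#9 t=20ms outcome=F: state=CLOSED
  event#10 t=24ms outcome=S: state=CLOSED
  event#11 t=27ms outcome=S: state=CLOSED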